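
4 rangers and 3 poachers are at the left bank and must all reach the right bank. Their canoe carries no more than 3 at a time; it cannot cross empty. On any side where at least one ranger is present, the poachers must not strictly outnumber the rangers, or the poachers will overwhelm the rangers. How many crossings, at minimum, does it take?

Counting alone: each trip to the right bank takes at most 3 across and each return brings at least 1 back, so after t trips out (and t−1 returns) at most 3t − (t−1) of the 7 are across; that first reaches 7 at t = 3, so at least 5 crossings are needed.
The plan below uses exactly 5 crossings, so it is optimal:
1. 3 poachers → the right bank.  (the left bank: 4R 0P; the right bank: 0R 3P)
2. 1 poacher ← the left bank.  (the left bank: 4R 1P; the right bank: 0R 2P)
3. 3 rangers → the right bank.  (the left bank: 1R 1P; the right bank: 3R 2P)
4. 1 ranger ← the left bank.  (the left bank: 2R 1P; the right bank: 2R 2P)
5. 2 rangers and 1 poacher → the right bank.  (the left bank: 0R 0P; the right bank: 4R 3P)

5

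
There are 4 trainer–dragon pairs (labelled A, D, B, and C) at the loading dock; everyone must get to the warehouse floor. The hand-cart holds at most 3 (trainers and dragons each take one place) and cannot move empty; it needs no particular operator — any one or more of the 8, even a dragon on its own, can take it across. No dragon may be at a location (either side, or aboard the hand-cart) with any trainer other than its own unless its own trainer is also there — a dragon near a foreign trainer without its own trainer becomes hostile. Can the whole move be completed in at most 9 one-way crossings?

Yes

Yes — this plan uses 9 crossings (≤ 9):
1. dragon A and trainer A cross → the warehouse floor.
2. trainer A crosses ← the loading dock.
3. dragon D, trainer A, and trainer D cross → the warehouse floor.
4. dragon A and trainer A cross ← the loading dock.
5. trainer A, trainer B, and trainer C cross → the warehouse floor.
6. dragon D crosses ← the loading dock.
7. dragon A and dragon D cross → the warehouse floor.
8. dragon A crosses ← the loading dock.
9. dragon A, dragon B, and dragon C cross → the warehouse floor.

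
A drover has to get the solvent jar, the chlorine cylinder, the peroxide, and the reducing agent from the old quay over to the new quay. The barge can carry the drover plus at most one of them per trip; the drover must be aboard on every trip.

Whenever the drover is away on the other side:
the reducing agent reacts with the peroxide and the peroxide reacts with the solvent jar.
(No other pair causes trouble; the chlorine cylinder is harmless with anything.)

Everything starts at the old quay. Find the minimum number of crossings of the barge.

Counting alone: the drover can take at most 1 across per trip to the new quay, so moving all 4 needs at least 4 loaded trips out, with a return between consecutive ones — at least 7 crossings.
The safety rule pushes this higher. Following every safe sequence of crossings, the most of the 4 that can be at the new quay as the barge arrives there on crossing 7 is 3 — never all 4.
So no plan with fewer than 9 crossings exists, and this one achieves 9:
1. Drover goes to the new quay with the peroxide.  [the old quay: the chlorine cylinder, the reducing agent, the solvent jar | the new quay: the peroxide]
2. Drover goes back to the old quay alone.  [the old quay: the chlorine cylinder, the reducing agent, the solvent jar | the new quay: the peroxide]
3. Drover goes to the new quay with the solvent jar.  [the old quay: the chlorine cylinder, the reducing agent | the new quay: the peroxide, the solvent jar]
4. Drover goes back to the old quay with the peroxide.  [the old quay: the chlorine cylinder, the peroxide, the reducing agent | the new quay: the solvent jar]
5. Drover goes to the new quay with the reducing agent.  [the old quay: the chlorine cylinder, the peroxide | the new quay: the reducing agent, the solvent jar]
6. Drover goes back to the old quay alone.  [the old quay: the chlorine cylinder, the peroxide | the new quay: the reducing agent, the solvent jar]
7. Drover goes to the new quay with the chlorine cylinder.  [the old quay: the peroxide | the new quay: the chlorine cylinder, the reducing agent, the solvent jar]
8. Drover goes back to the old quay alone.  [the old quay: the peroxide | the new quay: the chlorine cylinder, the reducing agent, the solvent jar]
9. Drover goes to the new quay with the peroxide.  [the old quay: — | the new quay: the chlorine cylinder, the peroxide, the reducing agent, the solvent jar]

9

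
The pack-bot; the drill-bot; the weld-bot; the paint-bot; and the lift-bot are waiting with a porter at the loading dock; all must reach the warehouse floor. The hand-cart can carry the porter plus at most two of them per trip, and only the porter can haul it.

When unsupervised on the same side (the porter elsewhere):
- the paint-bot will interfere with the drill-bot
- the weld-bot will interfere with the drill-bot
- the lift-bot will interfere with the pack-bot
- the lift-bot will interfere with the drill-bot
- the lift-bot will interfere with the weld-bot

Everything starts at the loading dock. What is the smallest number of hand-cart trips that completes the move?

Counting alone: the porter can take at most 2 across per trip to the warehouse floor, so moving all 5 needs at least 3 loaded trips out, with a return between consecutive ones — at least 5 crossings.
The safety rule pushes this higher. Following every safe sequence of crossings, the most of the 5 that can be at the warehouse floor as the hand-cart arrives there on crossing 5 is 4 — never all 5.
So no plan with fewer than 7 crossings exists, and this one achieves 7:
1. Porter goes to the warehouse floor with the drill-bot and the lift-bot.
2. Porter goes back to the loading dock with the drill-bot.
3. Porter goes to the warehouse floor with the drill-bot and the pack-bot.
4. Porter goes back to the loading dock with the lift-bot.
5. Porter goes to the warehouse floor with the paint-bot and the weld-bot.
6. Porter goes back to the loading dock with the drill-bot.
7. Porter goes to the warehouse floor with the drill-bot and the lift-bot.

7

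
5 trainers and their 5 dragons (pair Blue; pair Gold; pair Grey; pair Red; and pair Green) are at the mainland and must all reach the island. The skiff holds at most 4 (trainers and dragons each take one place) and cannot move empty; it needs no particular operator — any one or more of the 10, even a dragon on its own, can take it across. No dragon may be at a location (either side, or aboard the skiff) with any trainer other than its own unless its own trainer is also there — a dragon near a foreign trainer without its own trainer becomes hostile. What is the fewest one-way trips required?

7

Counting alone: each trip to the island takes at most 4 across and each return brings at least 1 back, so after t trips out (and t−1 returns) at most 4t − (t−1) of the 10 are across; that first reaches 10 at t = 3, so at least 5 crossings are needed.
The safety rule pushes this higher. Following every safe sequence of crossings, the most of the 10 that can be at the island as the skiff arrives there on crossing 5 is 9 — never all 10.
So no plan with fewer than 7 crossings exists, and this one achieves 7:
1. dragon Blue and trainer Blue cross → the island.
2. trainer Blue crosses ← the mainland.
3. dragon Gold, dragon Green, dragon Grey, and dragon Red cross → the island.
4. dragon Blue crosses ← the mainland.
5. trainer Gold, trainer Green, trainer Grey, and trainer Red cross → the island.
6. dragon Gold and trainer Gold cross ← the mainland.
7. dragon Blue, dragon Gold, trainer Blue, and trainer Gold cross → the island.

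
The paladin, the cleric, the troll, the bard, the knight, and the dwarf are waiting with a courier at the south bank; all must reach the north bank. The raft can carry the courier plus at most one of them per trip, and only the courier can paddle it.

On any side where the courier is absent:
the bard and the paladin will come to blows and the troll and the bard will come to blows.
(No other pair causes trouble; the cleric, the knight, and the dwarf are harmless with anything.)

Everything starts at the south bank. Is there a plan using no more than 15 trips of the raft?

Yes — this plan uses 13 crossings (≤ 15):
1. Courier goes to the north bank with the bard.  [the south bank: the cleric, the dwarf, the knight, the paladin, the troll | the north bank: the bard]
2. Courier goes back to the south bank alone.  [the south bank: the cleric, the dwarf, the knight, the paladin, the troll | the north bank: the bard]
3. Courier goes to the north bank with the paladin.  [the south bank: the cleric, the dwarf, the knight, the troll | the north bank: the bard, the paladin]
4. Courier goes back to the south bank with the bard.  [the south bank: the bard, the cleric, the dwarf, the knight, the troll | the north bank: the paladin]
5. Courier goes to the north bank with the troll.  [the south bank: the bard, the cleric, the dwarf, the knight | the north bank: the paladin, the troll]
6. Courier goes back to the south bank alone.  [the south bank: the bard, the cleric, the dwarf, the knight | the north bank: the paladin, the troll]
7. Courier goes to the north bank with the cleric.  [the south bank: the bard, the dwarf, the knight | the north bank: the cleric, the paladin, the troll]
8. Courier goes back to the south bank alone.  [the south bank: the bard, the dwarf, the knight | the north bank: the cleric, the paladin, the troll]
9. Courier goes to the north bank with the knight.  [the south bank: the bard, the dwarf | the north bank: the cleric, the knight, the paladin, the troll]
10. Courier goes back to the south bank alone.  [the south bank: the bard, the dwarf | the north bank: the cleric, the knight, the paladin, the troll]
11. Courier goes to the north bank with the dwarf.  [the south bank: the bard | the north bank: the cleric, the dwarf, the knight, the paladin, the troll]
12. Courier goes back to the south bank alone.  [the south bank: the bard | the north bank: the cleric, the dwarf, the knight, the paladin, the troll]
13. Courier goes to the north bank with the bard.  [the south bank: — | the north bank: the bard, the cleric, the dwarf, the knight, the paladin, the troll]

Yes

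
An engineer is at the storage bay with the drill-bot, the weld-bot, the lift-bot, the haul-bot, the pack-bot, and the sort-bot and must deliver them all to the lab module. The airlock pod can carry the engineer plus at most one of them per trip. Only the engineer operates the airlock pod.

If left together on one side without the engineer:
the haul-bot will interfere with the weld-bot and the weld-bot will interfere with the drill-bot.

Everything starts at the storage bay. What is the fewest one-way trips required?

Counting alone: the engineer can take at most 1 across per trip to the lab module, so moving all 6 needs at least 6 loaded trips out, with a return between consecutive ones — at least 11 crossings.
The safety rule pushes this higher. Following every safe sequence of crossings, the most of the 6 that can be at the lab module as the airlock pod arrives there on crossing 11 is 5 — never all 6.
So no plan with fewer than 13 crossings exists, and this one achieves 13:
1. Engineer goes to the lab module with the weld-bot.
2. Engineer goes back to the storage bay alone.
3. Engineer goes to the lab module with the drill-bot.
4. Engineer goes back to the storage bay with the weld-bot.
5. Engineer goes to the lab module with the haul-bot.
6. Engineer goes back to the storage bay alone.
7. Engineer goes to the lab module with the lift-bot.
8. Engineer goes back to the storage bay alone.
9. Engineer goes to the lab module with the pack-bot.
10. Engineer goes back to the storage bay alone.
11. Engineer goes to the lab module with the sort-bot.
12. Engineer goes back to the storage bay alone.
13. Engineer goes to the lab module with the weld-bot.

13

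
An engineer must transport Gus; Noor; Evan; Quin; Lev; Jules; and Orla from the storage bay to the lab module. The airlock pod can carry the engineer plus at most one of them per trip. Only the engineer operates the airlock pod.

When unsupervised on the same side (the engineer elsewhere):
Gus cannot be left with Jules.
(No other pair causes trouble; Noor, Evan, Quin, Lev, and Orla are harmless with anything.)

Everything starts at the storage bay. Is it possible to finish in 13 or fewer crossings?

Yes

Yes — this plan uses 13 crossings (≤ 13):
1. Engineer goes to the lab module with Gus.  [the storage bay: Evan, Jules, Lev, Noor, Orla, Quin | the lab module: Gus]
2. Engineer goes back to the storage bay alone.  [the storage bay: Evan, Jules, Lev, Noor, Orla, Quin | the lab module: Gus]
3. Engineer goes to the lab module with Noor.  [the storage bay: Evan, Jules, Lev, Orla, Quin | the lab module: Gus, Noor]
4. Engineer goes back to the storage bay alone.  [the storage bay: Evan, Jules, Lev, Orla, Quin | the lab module: Gus, Noor]
5. Engineer goes to the lab module with Evan.  [the storage bay: Jules, Lev, Orla, Quin | the lab module: Evan, Gus, Noor]
6. Engineer goes back to the storage bay alone.  [the storage bay: Jules, Lev, Orla, Quin | the lab module: Evan, Gus, Noor]
7. Engineer goes to the lab module with Quin.  [the storage bay: Jules, Lev, Orla | the lab module: Evan, Gus, Noor, Quin]
8. Engineer goes back to the storage bay alone.  [the storage bay: Jules, Lev, Orla | the lab module: Evan, Gus, Noor, Quin]
9. Engineer goes to the lab module with Lev.  [the storage bay: Jules, Orla | the lab module: Evan, Gus, Lev, Noor, Quin]
10. Engineer goes back to the storage bay alone.  [the storage bay: Jules, Orla | the lab module: Evan, Gus, Lev, Noor, Quin]
11. Engineer goes to the lab module with Orla.  [the storage bay: Jules | the lab module: Evan, Gus, Lev, Noor, Orla, Quin]
12. Engineer goes back to the storage bay alone.  [the storage bay: Jules | the lab module: Evan, Gus, Lev, Noor, Orla, Quin]
13. Engineer goes to the lab module with Jules.  [the storage bay: — | the lab module: Evan, Gus, Jules, Lev, Noor, Orla, Quin]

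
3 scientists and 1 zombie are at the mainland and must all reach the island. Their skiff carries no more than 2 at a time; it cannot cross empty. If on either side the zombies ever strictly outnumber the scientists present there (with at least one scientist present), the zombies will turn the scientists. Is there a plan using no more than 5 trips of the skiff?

Yes

Yes — this plan uses 5 crossings (≤ 5):
1. 1 scientist and 1 zombie → the island.  (the mainland: 2S 0Z; the island: 1S 1Z)
2. 1 zombie ← the mainland.  (the mainland: 2S 1Z; the island: 1S 0Z)
3. 1 scientist and 1 zombie → the island.  (the mainland: 1S 0Z; the island: 2S 1Z)
4. 1 zombie ← the mainland.  (the mainland: 1S 1Z; the island: 2S 0Z)
5. 1 scientist and 1 zombie → the island.  (the mainland: 0S 0Z; the island: 3S 1Z)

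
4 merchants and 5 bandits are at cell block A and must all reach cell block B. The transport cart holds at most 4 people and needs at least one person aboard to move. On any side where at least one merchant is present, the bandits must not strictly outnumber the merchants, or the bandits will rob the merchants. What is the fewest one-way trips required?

impossible

The bandits already outnumber the merchants at cell block A before anyone moves, so the starting position itself is disallowed.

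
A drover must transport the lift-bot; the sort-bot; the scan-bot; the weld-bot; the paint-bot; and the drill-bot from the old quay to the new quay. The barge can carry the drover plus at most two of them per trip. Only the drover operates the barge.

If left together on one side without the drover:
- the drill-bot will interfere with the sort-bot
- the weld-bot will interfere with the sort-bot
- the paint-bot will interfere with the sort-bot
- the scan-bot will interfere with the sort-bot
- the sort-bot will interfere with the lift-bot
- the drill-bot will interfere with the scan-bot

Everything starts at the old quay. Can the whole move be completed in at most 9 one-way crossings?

Yes

Yes — this plan uses 9 crossings (≤ 9):
1. Drover goes to the new quay with the scan-bot and the sort-bot.  [the old quay: the drill-bot, the lift-bot, the paint-bot, the weld-bot | the new quay: the scan-bot, the sort-bot]
2. Drover goes back to the old quay with the sort-bot.  [the old quay: the drill-bot, the lift-bot, the paint-bot, the sort-bot, the weld-bot | the new quay: the scan-bot]
3. Drover goes to the new quay with the lift-bot and the sort-bot.  [the old quay: the drill-bot, the paint-bot, the weld-bot | the new quay: the lift-bot, the scan-bot, the sort-bot]
4. Drover goes back to the old quay with the sort-bot.  [the old quay: the drill-bot, the paint-bot, the sort-bot, the weld-bot | the new quay: the lift-bot, the scan-bot]
5. Drover goes to the new quay with the sort-bot and the weld-bot.  [the old quay: the drill-bot, the paint-bot | the new quay: the lift-bot, the scan-bot, the sort-bot, the weld-bot]
6. Drover goes back to the old quay with the sort-bot.  [the old quay: the drill-bot, the paint-bot, the sort-bot | the new quay: the lift-bot, the scan-bot, the weld-bot]
7. Drover goes to the new quay with the paint-bot and the sort-bot.  [the old quay: the drill-bot | the new quay: the lift-bot, the paint-bot, the scan-bot, the sort-bot, the weld-bot]
8. Drover goes back to the old quay with the sort-bot.  [the old quay: the drill-bot, the sort-bot | the new quay: the lift-bot, the paint-bot, the scan-bot, the weld-bot]
9. Drover goes to the new quay with the drill-bot and the sort-bot.  [the old quay: — | the new quay: the drill-bot, the lift-bot, the paint-bot, the scan-bot, the sort-bot, the weld-bot]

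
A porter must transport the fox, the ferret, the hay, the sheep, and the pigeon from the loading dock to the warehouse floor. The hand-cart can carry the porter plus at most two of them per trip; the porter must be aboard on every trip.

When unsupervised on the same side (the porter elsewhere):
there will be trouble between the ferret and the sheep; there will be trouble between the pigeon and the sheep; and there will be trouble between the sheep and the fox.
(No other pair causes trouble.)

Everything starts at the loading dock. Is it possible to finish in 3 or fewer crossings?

No

Counting alone: the porter can take at most 2 across per trip to the warehouse floor, so moving all 5 needs at least 3 loaded trips out, with a return between consecutive ones — at least 5 crossings.
Since 3 < 5, 3 crossings cannot be enough. (The shortest complete plan in fact takes 5:)
1. Porter goes to the warehouse floor with the fox and the sheep.  [the loading dock: the ferret, the hay, the pigeon | the warehouse floor: the fox, the sheep]
2. Porter goes back to the loading dock with the sheep.  [the loading dock: the ferret, the hay, the pigeon, the sheep | the warehouse floor: the fox]
3. Porter goes to the warehouse floor with the ferret and the pigeon.  [the loading dock: the hay, the sheep | the warehouse floor: the ferret, the fox, the pigeon]
4. Porter goes back to the loading dock alone.  [the loading dock: the hay, the sheep | the warehouse floor: the ferret, the fox, the pigeon]
5. Porter goes to the warehouse floor with the hay and the sheep.  [the loading dock: — | the warehouse floor: the ferret, the fox, the hay, the pigeon, the sheep]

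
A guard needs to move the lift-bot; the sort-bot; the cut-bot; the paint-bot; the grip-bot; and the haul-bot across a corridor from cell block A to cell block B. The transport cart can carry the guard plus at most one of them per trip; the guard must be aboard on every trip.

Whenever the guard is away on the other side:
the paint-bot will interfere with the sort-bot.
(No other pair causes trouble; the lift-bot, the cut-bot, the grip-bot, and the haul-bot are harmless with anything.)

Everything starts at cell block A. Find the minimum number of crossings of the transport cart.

Counting alone: the guard can take at most 1 across per trip to cell block B, so moving all 6 needs at least 6 loaded trips out, with a return between consecutive ones — at least 11 crossings.
The plan below uses exactly 11 crossings, so it is optimal:
1. Guard goes to cell block B with the sort-bot.
2. Guard goes back to cell block A alone.
3. Guard goes to cell block B with the lift-bot.
4. Guard goes back to cell block A alone.
5. Guard goes to cell block B with the cut-bot.
6. Guard goes back to cell block A alone.
7. Guard goes to cell block B with the grip-bot.
8. Guard goes back to cell block A alone.
9. Guard goes to cell block B with the haul-bot.
10. Guard goes back to cell block A alone.
11. Guard goes to cell block B with the paint-bot.

11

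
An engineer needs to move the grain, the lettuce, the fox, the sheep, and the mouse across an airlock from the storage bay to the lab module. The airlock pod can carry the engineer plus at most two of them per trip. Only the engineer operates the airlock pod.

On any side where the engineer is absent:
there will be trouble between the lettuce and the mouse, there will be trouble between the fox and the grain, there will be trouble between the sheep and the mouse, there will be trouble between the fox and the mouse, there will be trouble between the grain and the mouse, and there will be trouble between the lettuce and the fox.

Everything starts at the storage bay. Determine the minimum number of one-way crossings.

7

Counting alone: the engineer can take at most 2 across per trip to the lab module, so moving all 5 needs at least 3 loaded trips out, with a return between consecutive ones — at least 5 crossings.
The safety rule pushes this higher. Following every safe sequence of crossings, the most of the 5 that can be at the lab module as the airlock pod arrives there on crossing 5 is 4 — never all 5.
So no plan with fewer than 7 crossings exists, and this one achieves 7:
1. Engineer goes to the lab module with the fox and the mouse.
2. Engineer goes back to the storage bay with the fox.
3. Engineer goes to the lab module with the grain and the lettuce.
4. Engineer goes back to the storage bay with the mouse.
5. Engineer goes to the lab module with the fox and the sheep.
6. Engineer goes back to the storage bay with the fox.
7. Engineer goes to the lab module with the fox and the mouse.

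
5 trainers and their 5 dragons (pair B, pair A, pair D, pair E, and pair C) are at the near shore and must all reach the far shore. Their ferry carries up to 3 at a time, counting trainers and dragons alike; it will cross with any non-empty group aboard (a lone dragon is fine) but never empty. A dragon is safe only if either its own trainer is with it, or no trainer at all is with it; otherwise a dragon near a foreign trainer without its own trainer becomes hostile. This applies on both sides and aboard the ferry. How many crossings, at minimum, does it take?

Counting alone: each trip to the far shore takes at most 3 across and each return brings at least 1 back, so after t trips out (and t−1 returns) at most 3t − (t−1) of the 10 are across; that first reaches 10 at t = 5, so at least 9 crossings are needed.
The safety rule pushes this higher. Following every safe sequence of crossings, the most of the 10 that can be at the far shore as the ferry arrives there on crossing 9 is 9 — never all 10.
So no plan with fewer than 11 crossings exists, and this one achieves 11:
1. dragon B and trainer B cross → the far shore.
2. trainer B crosses ← the near shore.
3. dragon A, dragon D, and dragon E cross → the far shore.
4. dragon B crosses ← the near shore.
5. trainer A, trainer D, and trainer E cross → the far shore.
6. dragon A and trainer A cross ← the near shore.
7. trainer A, trainer B, and trainer C cross → the far shore.
8. dragon D crosses ← the near shore.
9. dragon A and dragon B cross → the far shore.
10. dragon B crosses ← the near shore.
11. dragon B, dragon C, and dragon D cross → the far shore.

11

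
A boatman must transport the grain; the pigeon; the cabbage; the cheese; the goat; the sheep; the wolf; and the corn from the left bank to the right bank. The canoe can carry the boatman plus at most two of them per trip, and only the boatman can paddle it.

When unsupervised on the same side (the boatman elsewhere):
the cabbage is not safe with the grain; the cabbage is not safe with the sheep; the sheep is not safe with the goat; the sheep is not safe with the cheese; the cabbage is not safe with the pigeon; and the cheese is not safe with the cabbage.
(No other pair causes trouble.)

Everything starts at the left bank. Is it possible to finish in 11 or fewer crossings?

No

Counting alone: the boatman can take at most 2 across per trip to the right bank, so moving all 8 needs at least 4 loaded trips out, with a return between consecutive ones — at least 7 crossings.
The safety rule pushes this higher. Following every safe sequence of crossings, the most of the 8 that can be at the right bank as the canoe arrives there on crossings 7, 9, 11 is 5, 6, 7 respectively — never all 8.
So the move cannot be finished within 11 crossings. (The shortest complete plan takes 13:)
1. Boatman goes to the right bank with the cabbage and the sheep.
2. Boatman goes back to the left bank with the cabbage.
3. Boatman goes to the right bank with the cabbage and the grain.
4. Boatman goes back to the left bank with the cabbage.
5. Boatman goes to the right bank with the cabbage and the pigeon.
6. Boatman goes back to the left bank with the cabbage.
7. Boatman goes to the right bank with the cabbage and the wolf.
8. Boatman goes back to the left bank with the cabbage.
9. Boatman goes to the right bank with the cabbage and the corn.
10. Boatman goes back to the left bank with the cabbage.
11. Boatman goes to the right bank with the cheese and the goat.
12. Boatman goes back to the left bank with the sheep.
13. Boatman goes to the right bank with the cabbage and the sheep.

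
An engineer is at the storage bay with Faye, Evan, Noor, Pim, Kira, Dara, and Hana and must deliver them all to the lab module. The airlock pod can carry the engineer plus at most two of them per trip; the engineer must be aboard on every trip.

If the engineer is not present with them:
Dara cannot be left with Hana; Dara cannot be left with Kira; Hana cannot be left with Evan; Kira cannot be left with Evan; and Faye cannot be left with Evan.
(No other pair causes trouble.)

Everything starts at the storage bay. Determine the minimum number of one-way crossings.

Counting alone: the engineer can take at most 2 across per trip to the lab module, so moving all 7 needs at least 4 loaded trips out, with a return between consecutive ones — at least 7 crossings.
The safety rule pushes this higher. Following every safe sequence of crossings, the most of the 7 that can be at the lab module as the airlock pod arrives there on crossing 7 is 6 — never all 7.
So no plan with fewer than 9 crossings exists, and this one achieves 9:
1. Engineer goes to the lab module with Dara and Evan.  [the storage bay: Faye, Hana, Kira, Noor, Pim | the lab module: Dara, Evan]
2. Engineer goes back to the storage bay alone.  [the storage bay: Faye, Hana, Kira, Noor, Pim | the lab module: Dara, Evan]
3. Engineer goes to the lab module with Faye.  [the storage bay: Hana, Kira, Noor, Pim | the lab module: Dara, Evan, Faye]
4. Engineer goes back to the storage bay with Evan.  [the storage bay: Evan, Hana, Kira, Noor, Pim | the lab module: Dara, Faye]
5. Engineer goes to the lab module with Hana and Kira.  [the storage bay: Evan, Noor, Pim | the lab module: Dara, Faye, Hana, Kira]
6. Engineer goes back to the storage bay with Dara.  [the storage bay: Dara, Evan, Noor, Pim | the lab module: Faye, Hana, Kira]
7. Engineer goes to the lab module with Noor and Pim.  [the storage bay: Dara, Evan | the lab module: Faye, Hana, Kira, Noor, Pim]
8. Engineer goes back to the storage bay alone.  [the storage bay: Dara, Evan | the lab module: Faye, Hana, Kira, Noor, Pim]
9. Engineer goes to the lab module with Dara and Evan.  [the storage bay: — | the lab module: Dara, Evan, Faye, Hana, Kira, Noor, Pim]

9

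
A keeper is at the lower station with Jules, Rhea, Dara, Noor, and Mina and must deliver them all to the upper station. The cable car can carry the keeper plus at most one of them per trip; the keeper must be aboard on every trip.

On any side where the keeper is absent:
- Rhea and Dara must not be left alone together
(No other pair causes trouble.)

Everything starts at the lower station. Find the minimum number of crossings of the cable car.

9

Counting alone: the keeper can take at most 1 across per trip to the upper station, so moving all 5 needs at least 5 loaded trips out, with a return between consecutive ones — at least 9 crossings.
The plan below uses exactly 9 crossings, so it is optimal:
1. Keeper goes to the upper station with Rhea.
2. Keeper goes back to the lower station alone.
3. Keeper goes to the upper station with Jules.
4. Keeper goes back to the lower station alone.
5. Keeper goes to the upper station with Noor.
6. Keeper goes back to the lower station alone.
7. Keeper goes to the upper station with Mina.
8. Keeper goes back to the lower station alone.
9. Keeper goes to the upper station with Dara.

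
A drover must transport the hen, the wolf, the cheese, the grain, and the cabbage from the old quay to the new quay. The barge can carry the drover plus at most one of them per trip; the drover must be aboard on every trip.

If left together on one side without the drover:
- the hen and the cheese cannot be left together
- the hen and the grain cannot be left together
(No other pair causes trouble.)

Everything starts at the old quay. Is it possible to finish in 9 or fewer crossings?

No

Counting alone: the drover can take at most 1 across per trip to the new quay, so moving all 5 needs at least 5 loaded trips out, with a return between consecutive ones — at least 9 crossings.
The safety rule pushes this higher. Following every safe sequence of crossings, the most of the 5 that can be at the new quay as the barge arrives there on crossing 9 is 4 — never all 5.
So the move cannot be finished within 9 crossings. (The shortest complete plan takes 11:)
1. Drover goes to the new quay with the hen.
2. Drover goes back to the old quay alone.
3. Drover goes to the new quay with the wolf.
4. Drover goes back to the old quay alone.
5. Drover goes to the new quay with the cheese.
6. Drover goes back to the old quay with the hen.
7. Drover goes to the new quay with the grain.
8. Drover goes back to the old quay alone.
9. Drover goes to the new quay with the cabbage.
10. Drover goes back to the old quay alone.
11. Drover goes to the new quay with the hen.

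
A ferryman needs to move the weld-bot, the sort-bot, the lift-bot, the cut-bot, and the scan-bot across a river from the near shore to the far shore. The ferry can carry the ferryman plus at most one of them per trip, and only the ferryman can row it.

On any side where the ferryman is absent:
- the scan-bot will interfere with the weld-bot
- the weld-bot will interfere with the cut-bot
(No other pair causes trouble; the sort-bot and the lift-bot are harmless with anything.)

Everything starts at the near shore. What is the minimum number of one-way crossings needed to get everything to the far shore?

11

Counting alone: the ferryman can take at most 1 across per trip to the far shore, so moving all 5 needs at least 5 loaded trips out, with a return between consecutive ones — at least 9 crossings.
The safety rule pushes this higher. Following every safe sequence of crossings, the most of the 5 that can be at the far shore as the ferry arrives there on crossing 9 is 4 — never all 5.
So no plan with fewer than 11 crossings exists, and this one achieves 11:
1. Ferryman goes to the far shore with the weld-bot.  [the near shore: the cut-bot, the lift-bot, the scan-bot, the sort-bot | the far shore: the weld-bot]
2. Ferryman goes back to the near shore alone.  [the near shore: the cut-bot, the lift-bot, the scan-bot, the sort-bot | the far shore: the weld-bot]
3. Ferryman goes to the far shore with the sort-bot.  [the near shore: the cut-bot, the lift-bot, the scan-bot | the far shore: the sort-bot, the weld-bot]
4. Ferryman goes back to the near shore alone.  [the near shore: the cut-bot, the lift-bot, the scan-bot | the far shore: the sort-bot, the weld-bot]
5. Ferryman goes to the far shore with the lift-bot.  [the near shore: the cut-bot, the scan-bot | the far shore: the lift-bot, the sort-bot, the weld-bot]
6. Ferryman goes back to the near shore alone.  [the near shore: the cut-bot, the scan-bot | the far shore: the lift-bot, the sort-bot, the weld-bot]
7. Ferryman goes to the far shore with the cut-bot.  [the near shore: the scan-bot | the far shore: the cut-bot, the lift-bot, the sort-bot, the weld-bot]
8. Ferryman goes back to the near shore with the weld-bot.  [the near shore: the scan-bot, the weld-bot | the far shore: the cut-bot, the lift-bot, the sort-bot]
9. Ferryman goes to the far shore with the scan-bot.  [the near shore: the weld-bot | the far shore: the cut-bot, the lift-bot, the scan-bot, the sort-bot]
10. Ferryman goes back to the near shore alone.  [the near shore: the weld-bot | the far shore: the cut-bot, the lift-bot, the scan-bot, the sort-bot]
11. Ferryman goes to the far shore with the weld-bot.  [the near shore: — | the far shore: the cut-bot, the lift-bot, the scan-bot, the sort-bot, the weld-bot]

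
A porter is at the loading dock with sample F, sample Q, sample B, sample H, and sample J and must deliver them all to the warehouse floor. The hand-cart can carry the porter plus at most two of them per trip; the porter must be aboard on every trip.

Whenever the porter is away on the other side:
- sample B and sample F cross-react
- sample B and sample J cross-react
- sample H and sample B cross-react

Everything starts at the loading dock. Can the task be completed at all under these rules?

Yes

1. Porter goes to the warehouse floor with sample B and sample F.  [the loading dock: sample H, sample J, sample Q | the warehouse floor: sample B, sample F]
2. Porter goes back to the loading dock with sample B.  [the loading dock: sample B, sample H, sample J, sample Q | the warehouse floor: sample F]
3. Porter goes to the warehouse floor with sample H and sample J.  [the loading dock: sample B, sample Q | the warehouse floor: sample F, sample H, sample J]
4. Porter goes back to the loading dock alone.  [the loading dock: sample B, sample Q | the warehouse floor: sample F, sample H, sample J]
5. Porter goes to the warehouse floor with sample B and sample Q.  [the loading dock: — | the warehouse floor: sample B, sample F, sample H, sample J, sample Q]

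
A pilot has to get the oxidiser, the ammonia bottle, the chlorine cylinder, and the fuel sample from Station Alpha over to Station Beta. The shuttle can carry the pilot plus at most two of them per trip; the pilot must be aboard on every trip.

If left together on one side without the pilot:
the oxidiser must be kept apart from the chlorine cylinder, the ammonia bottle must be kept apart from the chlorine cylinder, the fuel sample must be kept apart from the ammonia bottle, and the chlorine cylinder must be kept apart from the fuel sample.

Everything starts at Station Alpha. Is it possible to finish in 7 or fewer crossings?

Yes

Yes — this plan uses 5 crossings (≤ 7):
1. Pilot goes to Station Beta with the ammonia bottle and the chlorine cylinder.  [Station Alpha: the fuel sample, the oxidiser | Station Beta: the ammonia bottle, the chlorine cylinder]
2. Pilot goes back to Station Alpha with the ammonia bottle.  [Station Alpha: the ammonia bottle, the fuel sample, the oxidiser | Station Beta: the chlorine cylinder]
3. Pilot goes to Station Beta with the ammonia bottle and the oxidiser.  [Station Alpha: the fuel sample | Station Beta: the ammonia bottle, the chlorine cylinder, the oxidiser]
4. Pilot goes back to Station Alpha with the chlorine cylinder.  [Station Alpha: the chlorine cylinder, the fuel sample | Station Beta: the ammonia bottle, the oxidiser]
5. Pilot goes to Station Beta with the chlorine cylinder and the fuel sample.  [Station Alpha: — | Station Beta: the ammonia bottle, the chlorine cylinder, the fuel sample, the oxidiser]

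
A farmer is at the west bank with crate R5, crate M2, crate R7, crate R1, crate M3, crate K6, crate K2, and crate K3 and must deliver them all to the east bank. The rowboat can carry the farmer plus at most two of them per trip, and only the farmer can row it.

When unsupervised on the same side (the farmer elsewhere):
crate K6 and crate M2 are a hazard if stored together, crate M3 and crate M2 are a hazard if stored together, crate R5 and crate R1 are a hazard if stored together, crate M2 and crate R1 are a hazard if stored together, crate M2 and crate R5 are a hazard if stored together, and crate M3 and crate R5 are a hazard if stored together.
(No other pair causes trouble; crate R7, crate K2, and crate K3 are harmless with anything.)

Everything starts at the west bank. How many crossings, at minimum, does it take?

Counting alone: the farmer can take at most 2 across per trip to the east bank, so moving all 8 needs at least 4 loaded trips out, with a return between consecutive ones — at least 7 crossings.
The safety rule pushes this higher. Following every safe sequence of crossings, the most of the 8 that can be at the east bank as the rowboat arrives there on crossings 7, 9, 11 is 5, 6, 7 respectively — never all 8.
So no plan with fewer than 13 crossings exists, and this one achieves 13:
1. Farmer goes to the east bank with crate M2 and crate R5.  [the west bank: crate K2, crate K3, crate K6, crate M3, crate R1, crate R7 | the east bank: crate M2, crate R5]
2. Farmer goes back to the west bank with crate R5.  [the west bank: crate K2, crate K3, crate K6, crate M3, crate R1, crate R5, crate R7 | the east bank: crate M2]
3. Farmer goes to the east bank with crate R5 and crate R7.  [the west bank: crate K2, crate K3, crate K6, crate M3, crate R1 | the east bank: crate M2, crate R5, crate R7]
4. Farmer goes back to the west bank with crate R5.  [the west bank: crate K2, crate K3, crate K6, crate M3, crate R1, crate R5 | the east bank: crate M2, crate R7]
5. Farmer goes to the east bank with crate K6 and crate R5.  [the west bank: crate K2, crate K3, crate M3, crate R1 | the east bank: crate K6, crate M2, crate R5, crate R7]
6. Farmer goes back to the west bank with crate M2.  [the west bank: crate K2, crate K3, crate M2, crate M3, crate R1 | the east bank: crate K6, crate R5, crate R7]
7. Farmer goes to the east bank with crate K2 and crate M2.  [the west bank: crate K3, crate M3, crate R1 | the east bank: crate K2, crate K6, crate M2, crate R5, crate R7]
8. Farmer goes back to the west bank with crate M2.  [the west bank: crate K3, crate M2, crate M3, crate R1 | the east bank: crate K2, crate K6, crate R5, crate R7]
9. Farmer goes to the east bank with crate K3 and crate M2.  [the west bank: crate M3, crate R1 | the east bank: crate K2, crate K3, crate K6, crate M2, crate R5, crate R7]
10. Farmer goes back to the west bank with crate M2.  [the west bank: crate M2, crate M3, crate R1 | the east bank: crate K2, crate K3, crate K6, crate R5, crate R7]
11. Farmer goes to the east bank with crate M3 and crate R1.  [the west bank: crate M2 | the east bank: crate K2, crate K3, crate K6, crate M3, crate R1, crate R5, crate R7]
12. Farmer goes back to the west bank with crate R5.  [the west bank: crate M2, crate R5 | the east bank: crate K2, crate K3, crate K6, crate M3, crate R1, crate R7]
13. Farmer goes to the east bank with crate M2 and crate R5.  [the west bank: — | the east bank: crate K2, crate K3, crate K6, crate M2, crate M3, crate R1, crate R5, crate R7]

13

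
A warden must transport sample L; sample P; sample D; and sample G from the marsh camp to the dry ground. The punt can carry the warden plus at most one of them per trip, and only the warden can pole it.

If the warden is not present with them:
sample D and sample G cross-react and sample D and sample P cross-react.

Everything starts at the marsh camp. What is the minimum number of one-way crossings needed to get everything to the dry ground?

Counting alone: the warden can take at most 1 across per trip to the dry ground, so moving all 4 needs at least 4 loaded trips out, with a return between consecutive ones — at least 7 crossings.
The safety rule pushes this higher. Following every safe sequence of crossings, the most of the 4 that can be at the dry ground as the punt arrives there on crossing 7 is 3 — never all 4.
So no plan with fewer than 9 crossings exists, and this one achieves 9:
1. Warden goes to the dry ground with sample D.  [the marsh camp: sample G, sample L, sample P | the dry ground: sample D]
2. Warden goes back to the marsh camp alone.  [the marsh camp: sample G, sample L, sample P | the dry ground: sample D]
3. Warden goes to the dry ground with sample L.  [the marsh camp: sample G, sample P | the dry ground: sample D, sample L]
4. Warden goes back to the marsh camp alone.  [the marsh camp: sample G, sample P | the dry ground: sample D, sample L]
5. Warden goes to the dry ground with sample P.  [the marsh camp: sample G | the dry ground: sample D, sample L, sample P]
6. Warden goes back to the marsh camp with sample D.  [the marsh camp: sample D, sample G | the dry ground: sample L, sample P]
7. Warden goes to the dry ground with sample G.  [the marsh camp: sample D | the dry ground: sample G, sample L, sample P]
8. Warden goes back to the marsh camp alone.  [the marsh camp: sample D | the dry ground: sample G, sample L, sample P]
9. Warden goes to the dry ground with sample D.  [the marsh camp: — | the dry ground: sample D, sample G, sample L, sample P]

9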